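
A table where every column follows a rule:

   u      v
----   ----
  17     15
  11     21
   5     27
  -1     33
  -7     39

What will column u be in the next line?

For the column u, −6 each step: 17, 11, 5, -1, -7 → -13.

-13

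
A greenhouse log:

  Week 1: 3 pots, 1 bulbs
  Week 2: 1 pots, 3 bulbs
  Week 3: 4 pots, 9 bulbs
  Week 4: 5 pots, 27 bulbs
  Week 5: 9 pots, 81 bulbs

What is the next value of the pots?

14

Pots: each term is the sum of the two before it, so 3, 1, 4, 5, 9 → 14.
Bulbs: 1, 3, 9, 27, 81 → 243 (×3 each step).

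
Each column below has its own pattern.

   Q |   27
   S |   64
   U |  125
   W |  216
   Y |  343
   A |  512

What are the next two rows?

Letter: letters move forward 2 places in the alphabet, wrapping Z→A, so Q, S, U, W, Y, A → C → E.
For the second component, perfect cubes: 3³, 4³, 5³, …: 27, 64, 125, 216, 343, 512 → 729 → 1000.
Putting the parts together: C  729 and then E  1000.

C  729; E  1000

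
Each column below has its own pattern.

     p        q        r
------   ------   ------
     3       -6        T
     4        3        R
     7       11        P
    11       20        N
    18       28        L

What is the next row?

29  37  J

Column p — each term is the sum of the two before it: 3, 4, 7, 11, 18 → 29.
For the column q, alternating steps +9, +8, +9, +8, …: -6, 3, 11, 20, 28 → 37.
Column r goes T, R, P, N, L → J (letters move back 2 places in the alphabet).
So the next row is 29  37  J.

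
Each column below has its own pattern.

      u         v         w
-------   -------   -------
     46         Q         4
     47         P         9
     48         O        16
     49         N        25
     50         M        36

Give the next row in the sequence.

51  L  49

For the column u, +1 each step: 46, 47, 48, 49, 50 → 51.
Column v: Q, P, O, N, M → L (letters move back 1 place in the alphabet).
Column w: perfect squares: 2², 3², 4², …; 4, 9, 16, 25, 36 → 49.
Combining the parts gives 51  L  49.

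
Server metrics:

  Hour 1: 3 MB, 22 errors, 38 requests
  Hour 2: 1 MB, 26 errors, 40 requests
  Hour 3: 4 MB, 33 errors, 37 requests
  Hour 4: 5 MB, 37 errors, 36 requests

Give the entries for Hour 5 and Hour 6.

9 MB, 44 errors, 32 requests; 14 MB, 48 errors, 27 requests

MB — each term is the sum of the two before it: 3, 1, 4, 5 → 9 → 14.
Errors: 22, 26, 33, 37 → 44 → 48 (alternating steps +4, +7, +4, +7, …).
Requests: together with the MB always sums to 41, so 38, 40, 37, 36 → 32 → 27.
So the next two rows are 9 MB, 44 errors, 32 requests and 14 MB, 48 errors, 27 requests.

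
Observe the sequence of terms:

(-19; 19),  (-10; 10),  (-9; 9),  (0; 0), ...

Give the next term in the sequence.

(1; -1)

First coordinate: alternating steps +9, +1, +9, +1, …; -19, -10, -9, 0 → 1.
Second coordinate: always the negative of the first coordinate; 19, 10, 9, 0 → -1.
Putting it together: (1; -1).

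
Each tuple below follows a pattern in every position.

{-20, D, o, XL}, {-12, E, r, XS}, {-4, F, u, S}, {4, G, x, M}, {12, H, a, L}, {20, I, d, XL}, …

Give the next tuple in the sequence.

For the first slot, +8 each step: -20, -12, -4, 4, 12, 20 → 28.
First letter — letters move forward 1 place in the alphabet: D, E, F, G, H, I → J.
Second letter: letters move forward 3 places in the alphabet, wrapping Z→A; o, r, u, x, a, d → g.
For the size, repeats XL → XS → S → M → L: XL, XS, S, M, L, XL → XS.
Putting it together: {28, J, g, XS}.

{28, J, g, XS}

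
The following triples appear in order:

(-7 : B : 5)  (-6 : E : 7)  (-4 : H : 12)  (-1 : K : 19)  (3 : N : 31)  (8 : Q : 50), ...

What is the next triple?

First part goes -7, -6, -4, -1, 3, 8 → 14 (differences are 1, 2, 3, … (increasing by 1 each time)).
Letter — letters move forward 3 places in the alphabet: B, E, H, K, N, Q → T.
Third part: 5, 7, 12, 19, 31, 50 → 81 (each term is the sum of the two before it).
Putting it together: (14 : T : 81).

(14 : T : 81)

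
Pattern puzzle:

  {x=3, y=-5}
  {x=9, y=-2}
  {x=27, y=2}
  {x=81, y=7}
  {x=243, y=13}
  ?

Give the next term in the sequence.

{x=729, y=20}

X: 3, 9, 27, 81, 243 → 729 (×3 each step).
Y — differences are 3, 4, 5, … (increasing by 1 each time): -5, -2, 2, 7, 13 → 20.
Combining the parts gives {x=729, y=20}.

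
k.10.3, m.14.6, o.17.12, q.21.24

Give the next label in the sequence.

Letter: letters move forward 2 places in the alphabet; k, m, o, q → s.
Second component: 10, 14, 17, 21 → 24 (alternating steps +4, +3, +4, +3, …).
Third component goes 3, 6, 12, 24 → 48 (×2 each step).
Putting it together: s.24.48.

s.24.48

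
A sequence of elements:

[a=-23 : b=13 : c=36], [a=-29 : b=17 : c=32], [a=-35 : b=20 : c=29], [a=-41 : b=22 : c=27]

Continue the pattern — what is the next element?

[a=-47 : b=23 : c=26]

A — −6 each step: -23, -29, -35, -41 → -47.
For the b, differences are 4, 3, 2, … (decreasing by 1 each time): 13, 17, 20, 22 → 23.
C goes 36, 32, 29, 27 → 26 (together with the b always sums to 49).
So the next element is [a=-47 : b=23 : c=26].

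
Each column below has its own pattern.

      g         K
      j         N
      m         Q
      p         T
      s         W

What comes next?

First letter: letters move forward 3 places in the alphabet; g, j, m, p, s → v.
Second letter: letters move forward 3 places in the alphabet; K, N, Q, T, W → Z.
Combining the parts gives v  Z.

v  Z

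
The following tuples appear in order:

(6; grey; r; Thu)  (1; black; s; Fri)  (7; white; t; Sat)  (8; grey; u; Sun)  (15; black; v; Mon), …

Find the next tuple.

First slot: each term is the sum of the two before it; 6, 1, 7, 8, 15 → 23.
Shade — repeats grey → black → white: grey, black, white, grey, black → white.
For the letter, letters move forward 1 place in the alphabet: r, s, t, u, v → w.
Day — runs through the weekdays Mon→Sun: Thu, Fri, Sat, Sun, Mon → Tue.
Combining the parts gives (23; white; w; Tue).

(23; white; w; Tue)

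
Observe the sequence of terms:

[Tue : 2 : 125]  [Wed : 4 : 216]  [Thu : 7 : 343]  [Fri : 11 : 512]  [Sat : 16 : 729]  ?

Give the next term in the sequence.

Day: Tue, Wed, Thu, Fri, Sat → Sun (runs through the weekdays Mon→Sun).
Second slot: differences are 2, 3, 4, … (increasing by 1 each time); 2, 4, 7, 11, 16 → 22.
Third slot: 125, 216, 343, 512, 729 → 1000 (perfect cubes: 5³, 6³, 7³, …).
Putting it together: [Sun : 22 : 1000].

[Sun : 22 : 1000]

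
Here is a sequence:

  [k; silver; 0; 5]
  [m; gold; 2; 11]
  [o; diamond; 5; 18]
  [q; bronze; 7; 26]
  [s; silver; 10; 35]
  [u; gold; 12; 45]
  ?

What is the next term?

[w; diamond; 15; 56]

Letter: k, m, o, q, s, u → w (letters move forward 2 places in the alphabet).
Rank: repeats silver → gold → diamond → bronze; silver, gold, diamond, bronze, silver, gold → diamond.
Third value: alternating steps +2, +3, +2, +3, …; 0, 2, 5, 7, 10, 12 → 15.
Fourth value: differences are 6, 7, 8, … (increasing by 1 each time), so 5, 11, 18, 26, 35, 45 → 56.
Combining the parts gives [w; diamond; 15; 56].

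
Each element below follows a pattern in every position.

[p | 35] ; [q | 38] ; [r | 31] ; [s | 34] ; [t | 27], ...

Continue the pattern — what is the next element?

Letter goes p, q, r, s, t → u (letters move forward 1 place in the alphabet).
Second part: 35, 38, 31, 34, 27 → 30 (alternating steps +3, −7, +3, −7, …).
So the next element is [u | 30].

[u | 30]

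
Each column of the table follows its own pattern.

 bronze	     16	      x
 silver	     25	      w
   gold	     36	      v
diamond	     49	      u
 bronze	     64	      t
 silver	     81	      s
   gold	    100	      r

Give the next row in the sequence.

Rank: repeats bronze → silver → gold → diamond, so bronze, silver, gold, diamond, bronze, silver, gold → diamond.
Second component goes 16, 25, 36, 49, 64, 81, 100 → 121 (perfect squares: 4², 5², 6², …).
For the letter, letters move back 1 place in the alphabet: x, w, v, u, t, s, r → q.
Combining the parts gives diamond  121  q.

diamond  121  q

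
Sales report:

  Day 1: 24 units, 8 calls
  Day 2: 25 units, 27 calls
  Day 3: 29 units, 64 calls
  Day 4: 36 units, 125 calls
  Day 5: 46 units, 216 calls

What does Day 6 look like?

59 units, 343 calls

For the units, differences are 1, 4, 7, … (increasing by 3 each time): 24, 25, 29, 36, 46 → 59.
Calls goes 8, 27, 64, 125, 216 → 343 (perfect cubes: 2³, 3³, 4³, …).
Putting it together: 59 units, 343 calls.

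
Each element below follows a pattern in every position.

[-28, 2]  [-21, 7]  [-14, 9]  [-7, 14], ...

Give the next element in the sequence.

First coordinate: +7 each step, so -28, -21, -14, -7 → 0.
Second coordinate — alternating steps +5, +2, +5, +2, …: 2, 7, 9, 14 → 16.
Combining the parts gives [0, 16].

[0, 16]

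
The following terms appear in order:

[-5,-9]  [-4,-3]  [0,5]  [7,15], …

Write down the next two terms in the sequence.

[17,27], [30,41]

For the first value, differences are 1, 4, 7, … (increasing by 3 each time): -5, -4, 0, 7 → 17 → 30.
Second value: differences are 6, 8, 10, … (increasing by 2 each time); -9, -3, 5, 15 → 27 → 41.
Putting the parts together: [17,27] and then [30,41].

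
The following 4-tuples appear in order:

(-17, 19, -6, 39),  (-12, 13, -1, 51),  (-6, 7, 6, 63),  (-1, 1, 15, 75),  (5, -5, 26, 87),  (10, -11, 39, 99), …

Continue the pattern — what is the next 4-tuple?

For the first slot, alternating steps +5, +6, +5, +6, …: -17, -12, -6, -1, 5, 10 → 16.
Second slot — −6 each step: 19, 13, 7, 1, -5, -11 → -17.
Third slot: -6, -1, 6, 15, 26, 39 → 54 (differences are 5, 7, 9, … (increasing by 2 each time)).
Fourth slot: 39, 51, 63, 75, 87, 99 → 111 (+12 each step).
Putting it together: (16, -17, 54, 111).

(16, -17, 54, 111)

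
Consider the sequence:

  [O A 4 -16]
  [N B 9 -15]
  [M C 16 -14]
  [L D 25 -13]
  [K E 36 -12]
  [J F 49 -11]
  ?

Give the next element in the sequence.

[I G 64 -10]

First letter goes O, N, M, L, K, J → I (letters move back 1 place in the alphabet).
Second letter: letters move forward 1 place in the alphabet, so A, B, C, D, E, F → G.
Third coordinate — perfect squares: 2², 3², 4², …: 4, 9, 16, 25, 36, 49 → 64.
Fourth coordinate: -16, -15, -14, -13, -12, -11 → -10 (+1 each step).
Putting it together: [I G 64 -10].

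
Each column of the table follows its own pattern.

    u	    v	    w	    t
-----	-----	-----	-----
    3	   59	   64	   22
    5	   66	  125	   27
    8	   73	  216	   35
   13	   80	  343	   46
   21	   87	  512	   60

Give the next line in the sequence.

34  94  729  77

For the column u, each term is the sum of the two before it: 3, 5, 8, 13, 21 → 34.
Column v goes 59, 66, 73, 80, 87 → 94 (+7 each step).
For the column w, perfect cubes: 4³, 5³, 6³, …: 64, 125, 216, 343, 512 → 729.
Column t — differences are 5, 8, 11, … (increasing by 3 each time): 22, 27, 35, 46, 60 → 77.
Putting it together: 34  94  729  77.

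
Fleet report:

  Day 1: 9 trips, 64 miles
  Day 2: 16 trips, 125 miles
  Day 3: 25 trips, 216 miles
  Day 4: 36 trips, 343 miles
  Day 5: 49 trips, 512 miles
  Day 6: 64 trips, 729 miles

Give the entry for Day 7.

Trips: perfect squares: 3², 4², 5², …, so 9, 16, 25, 36, 49, 64 → 81.
Miles: perfect cubes: 4³, 5³, 6³, …, so 64, 125, 216, 343, 512, 729 → 1000.
So the next record is 81 trips, 1000 miles.

81 trips, 1000 miles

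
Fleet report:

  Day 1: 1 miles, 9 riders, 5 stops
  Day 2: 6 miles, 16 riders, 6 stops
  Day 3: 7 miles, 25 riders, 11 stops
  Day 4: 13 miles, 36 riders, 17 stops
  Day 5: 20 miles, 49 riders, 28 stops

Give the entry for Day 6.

33 miles, 64 riders, 45 stops

For the miles, each term is the sum of the two before it: 1, 6, 7, 13, 20 → 33.
Riders: perfect squares: 3², 4², 5², …; 9, 16, 25, 36, 49 → 64.
Stops: each term is the sum of the two before it, so 5, 6, 11, 17, 28 → 45.
Putting it together: 33 miles, 64 riders, 45 stops.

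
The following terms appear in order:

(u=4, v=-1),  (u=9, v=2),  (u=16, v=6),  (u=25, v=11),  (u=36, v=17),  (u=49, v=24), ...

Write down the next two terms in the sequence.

U — perfect squares: 2², 3², 4², …: 4, 9, 16, 25, 36, 49 → 64 → 81.
For the v, differences are 3, 4, 5, … (increasing by 1 each time): -1, 2, 6, 11, 17, 24 → 32 → 41.
Putting the parts together: (u=64, v=32) and then (u=81, v=41).

(u=64, v=32), (u=81, v=41)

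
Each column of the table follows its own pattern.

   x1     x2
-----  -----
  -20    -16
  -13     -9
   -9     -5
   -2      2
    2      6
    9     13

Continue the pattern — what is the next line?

Column x1: alternating steps +7, +4, +7, +4, …; -20, -13, -9, -2, 2, 9 → 13.
Column x2 — always 4 more than the column x1: -16, -9, -5, 2, 6, 13 → 17.
So the next line is 13  17.

13  17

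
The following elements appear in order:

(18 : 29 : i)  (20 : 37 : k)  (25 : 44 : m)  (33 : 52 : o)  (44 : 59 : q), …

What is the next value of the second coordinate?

67

Second coordinate: 29, 37, 44, 52, 59 → 67 (alternating steps +8, +7, +8, +7, …).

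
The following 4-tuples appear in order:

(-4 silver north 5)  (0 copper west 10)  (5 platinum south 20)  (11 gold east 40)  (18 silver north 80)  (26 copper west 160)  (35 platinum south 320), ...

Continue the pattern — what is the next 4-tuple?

(45 gold east 640)

For the first part, differences are 4, 5, 6, … (increasing by 1 each time): -4, 0, 5, 11, 18, 26, 35 → 45.
Metal: repeats silver → copper → platinum → gold; silver, copper, platinum, gold, silver, copper, platinum → gold.
Direction: repeats north → west → south → east, so north, west, south, east, north, west, south → east.
For the fourth part, ×2 each step: 5, 10, 20, 40, 80, 160, 320 → 640.
Putting it together: (45 gold east 640).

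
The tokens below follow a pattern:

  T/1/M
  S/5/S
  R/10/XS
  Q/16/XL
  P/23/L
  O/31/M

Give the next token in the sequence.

N/40/S

Letter: letters move back 1 place in the alphabet, so T, S, R, Q, P, O → N.
Second component: differences are 4, 5, 6, … (increasing by 1 each time), so 1, 5, 10, 16, 23, 31 → 40.
Size: M, S, XS, XL, L, M → S (repeats M → S → XS → XL → L).
Putting it together: N/40/S.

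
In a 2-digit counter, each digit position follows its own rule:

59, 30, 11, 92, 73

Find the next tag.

First digit: −2 each step, mod 10; 5, 3, 1, 9, 7 → 5.
Second digit: +1 each step, mod 10; 9, 0, 1, 2, 3 → 4.
Putting it together: 54.

54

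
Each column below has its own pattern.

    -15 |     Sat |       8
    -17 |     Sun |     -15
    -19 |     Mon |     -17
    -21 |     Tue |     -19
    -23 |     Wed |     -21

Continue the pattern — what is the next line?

First component: -15, -17, -19, -21, -23 → -25 (−2 each step).
Day: runs through the weekdays Mon→Sun; Sat, Sun, Mon, Tue, Wed → Thu.
Third component: always the previous value of the first component; 8, -15, -17, -19, -21 → -23.
So the next line is -25  Thu  -23.

-25  Thu  -23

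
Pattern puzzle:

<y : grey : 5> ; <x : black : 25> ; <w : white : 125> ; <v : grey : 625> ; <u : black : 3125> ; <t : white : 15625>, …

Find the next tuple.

For the letter, letters move back 1 place in the alphabet: y, x, w, v, u, t → s.
Shade: repeats grey → black → white, so grey, black, white, grey, black, white → grey.
Third slot goes 5, 25, 125, 625, 3125, 15625 → 78125 (×5 each step).
Combining the parts gives <s : grey : 78125>.

<s : grey : 78125>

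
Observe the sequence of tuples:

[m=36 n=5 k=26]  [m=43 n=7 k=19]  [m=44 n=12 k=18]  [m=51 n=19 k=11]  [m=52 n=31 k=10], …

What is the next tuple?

M — alternating steps +7, +1, +7, +1, …: 36, 43, 44, 51, 52 → 59.
N: each term is the sum of the two before it; 5, 7, 12, 19, 31 → 50.
K: together with the m always sums to 62; 26, 19, 18, 11, 10 → 3.
Putting it together: [m=59 n=50 k=3].

[m=59 n=50 k=3]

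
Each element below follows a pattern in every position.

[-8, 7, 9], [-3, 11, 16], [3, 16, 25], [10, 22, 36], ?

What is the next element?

[18, 29, 49]

First value — differences are 5, 6, 7, … (increasing by 1 each time): -8, -3, 3, 10 → 18.
Second value goes 7, 11, 16, 22 → 29 (differences are 4, 5, 6, … (increasing by 1 each time)).
Third value: perfect squares: 3², 4², 5², …; 9, 16, 25, 36 → 49.
Combining the parts gives [18, 29, 49].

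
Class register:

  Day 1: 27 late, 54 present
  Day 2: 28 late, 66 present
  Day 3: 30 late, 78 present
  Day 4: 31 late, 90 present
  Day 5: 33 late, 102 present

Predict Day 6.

For the late, alternating steps +1, +2, +1, +2, …: 27, 28, 30, 31, 33 → 34.
For the present, +12 each step: 54, 66, 78, 90, 102 → 114.
Putting it together: 34 late, 114 present.

34 late, 114 present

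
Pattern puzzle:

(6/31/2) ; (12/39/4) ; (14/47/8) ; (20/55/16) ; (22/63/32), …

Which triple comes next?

For the first coordinate, alternating steps +6, +2, +6, +2, …: 6, 12, 14, 20, 22 → 28.
Second coordinate goes 31, 39, 47, 55, 63 → 71 (+8 each step).
For the third coordinate, ×2 each step: 2, 4, 8, 16, 32 → 64.
Putting it together: (28/71/64).

(28/71/64)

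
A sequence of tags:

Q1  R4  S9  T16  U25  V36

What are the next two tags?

W49, X64

Letter: letters move forward 1 place in the alphabet; Q, R, S, T, U, V → W → X.
Second component: perfect squares: 1², 2², 3², …, so 1, 4, 9, 16, 25, 36 → 49 → 64.
So the next two tags are W49 and X64.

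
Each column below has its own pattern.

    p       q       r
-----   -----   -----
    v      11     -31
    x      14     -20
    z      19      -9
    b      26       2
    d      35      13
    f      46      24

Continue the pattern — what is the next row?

For the column p, letters move forward 2 places in the alphabet, wrapping Z→A: v, x, z, b, d, f → h.
Column q: 11, 14, 19, 26, 35, 46 → 59 (differences are 3, 5, 7, … (increasing by 2 each time)).
Column r: -31, -20, -9, 2, 13, 24 → 35 (+11 each step).
Combining the parts gives h  59  35.

h  59  35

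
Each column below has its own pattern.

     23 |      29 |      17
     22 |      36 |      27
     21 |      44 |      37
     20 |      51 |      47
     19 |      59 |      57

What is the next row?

18  66  67

First component goes 23, 22, 21, 20, 19 → 18 (−1 each step).
Second component: alternating steps +7, +8, +7, +8, …; 29, 36, 44, 51, 59 → 66.
For the third component, +10 each step: 17, 27, 37, 47, 57 → 67.
Putting it together: 18  66  67.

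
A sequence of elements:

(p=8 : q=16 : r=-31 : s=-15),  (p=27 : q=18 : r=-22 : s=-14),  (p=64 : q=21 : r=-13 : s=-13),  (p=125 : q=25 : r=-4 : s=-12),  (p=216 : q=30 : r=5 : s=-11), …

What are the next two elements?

(p=343 : q=36 : r=14 : s=-10), (p=512 : q=43 : r=23 : s=-9)

P: perfect cubes: 2³, 3³, 4³, …, so 8, 27, 64, 125, 216 → 343 → 512.
Q — differences are 2, 3, 4, … (increasing by 1 each time): 16, 18, 21, 25, 30 → 36 → 43.
R — +9 each step: -31, -22, -13, -4, 5 → 14 → 23.
S — +1 each step: -15, -14, -13, -12, -11 → -10 → -9.
So the next two elements are (p=343 : q=36 : r=14 : s=-10) and (p=512 : q=43 : r=23 : s=-9).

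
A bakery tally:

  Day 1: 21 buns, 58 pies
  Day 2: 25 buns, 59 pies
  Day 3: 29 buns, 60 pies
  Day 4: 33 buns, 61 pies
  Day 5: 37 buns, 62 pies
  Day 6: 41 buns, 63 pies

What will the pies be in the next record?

64

Buns: +4 each step; 21, 25, 29, 33, 37, 41 → 45.
Pies: 58, 59, 60, 61, 62, 63 → 64 (+1 each step).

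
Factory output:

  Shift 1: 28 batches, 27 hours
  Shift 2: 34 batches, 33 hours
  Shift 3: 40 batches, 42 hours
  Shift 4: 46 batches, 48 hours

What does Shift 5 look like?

52 batches, 57 hours

Batches: +6 each step, so 28, 34, 40, 46 → 52.
Hours: 27, 33, 42, 48 → 57 (alternating steps +6, +9, +6, +9, …).
Putting it together: 52 batches, 57 hours.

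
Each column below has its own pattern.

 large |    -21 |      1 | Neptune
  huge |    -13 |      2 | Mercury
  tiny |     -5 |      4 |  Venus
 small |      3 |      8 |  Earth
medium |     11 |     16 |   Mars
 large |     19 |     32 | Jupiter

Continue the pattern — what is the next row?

huge  27  64  Saturn

For the size, repeats large → huge → tiny → small → medium: large, huge, tiny, small, medium, large → huge.
Second component goes -21, -13, -5, 3, 11, 19 → 27 (+8 each step).
Third component: ×2 each step; 1, 2, 4, 8, 16, 32 → 64.
Planet: Neptune, Mercury, Venus, Earth, Mars, Jupiter → Saturn (runs through the planets Mercury→Neptune).
So the next row is huge  27  64  Saturn.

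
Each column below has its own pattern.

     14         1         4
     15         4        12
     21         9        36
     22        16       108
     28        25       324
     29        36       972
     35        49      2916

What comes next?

First component: alternating steps +1, +6, +1, +6, …; 14, 15, 21, 22, 28, 29, 35 → 36.
Second component goes 1, 4, 9, 16, 25, 36, 49 → 64 (perfect squares: 1², 2², 3², …).
Third component: 4, 12, 36, 108, 324, 972, 2916 → 8748 (×3 each step).
So the next row is 36  64  8748.

36  64  8748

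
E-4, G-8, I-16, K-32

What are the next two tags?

M-64, O-128

For the letter, letters move forward 2 places in the alphabet: E, G, I, K → M → O.
Second component: ×2 each step, so 4, 8, 16, 32 → 64 → 128.
So the next two tags are M-64 and O-128.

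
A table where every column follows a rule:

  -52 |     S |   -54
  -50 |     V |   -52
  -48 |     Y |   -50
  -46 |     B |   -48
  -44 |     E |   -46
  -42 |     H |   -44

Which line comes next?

-40  K  -42

First component: +2 each step, so -52, -50, -48, -46, -44, -42 → -40.
Letter — letters move forward 3 places in the alphabet, wrapping Z→A: S, V, Y, B, E, H → K.
Third component goes -54, -52, -50, -48, -46, -44 → -42 (always 2 less than the first component).
Putting it together: -40  K  -42.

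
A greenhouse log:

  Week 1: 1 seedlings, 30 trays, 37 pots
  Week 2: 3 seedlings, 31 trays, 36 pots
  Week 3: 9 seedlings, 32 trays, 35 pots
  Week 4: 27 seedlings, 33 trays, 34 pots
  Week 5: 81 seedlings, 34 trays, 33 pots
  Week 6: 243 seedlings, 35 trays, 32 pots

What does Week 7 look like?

Seedlings: ×3 each step; 1, 3, 9, 27, 81, 243 → 729.
Trays — +1 each step: 30, 31, 32, 33, 34, 35 → 36.
Pots goes 37, 36, 35, 34, 33, 32 → 31 (together with the trays always sums to 67).
Combining the parts gives 729 seedlings, 36 trays, 31 pots.

729 seedlings, 36 trays, 31 pots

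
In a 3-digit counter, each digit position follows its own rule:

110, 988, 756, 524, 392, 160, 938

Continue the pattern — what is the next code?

706

First digit: 1, 9, 7, 5, 3, 1, 9 → 7 (−2 each step, mod 10).
Second digit: −3 each step, mod 10, so 1, 8, 5, 2, 9, 6, 3 → 0.
For the third digit, −2 each step, mod 10: 0, 8, 6, 4, 2, 0, 8 → 6.
Putting it together: 706.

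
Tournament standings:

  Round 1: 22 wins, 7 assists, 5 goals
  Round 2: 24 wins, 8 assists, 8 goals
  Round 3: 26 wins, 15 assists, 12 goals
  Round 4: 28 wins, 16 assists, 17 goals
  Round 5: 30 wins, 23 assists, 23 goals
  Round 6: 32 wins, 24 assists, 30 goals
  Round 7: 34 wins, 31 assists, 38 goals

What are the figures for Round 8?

Wins: 22, 24, 26, 28, 30, 32, 34 → 36 (+2 each step).
Assists: 7, 8, 15, 16, 23, 24, 31 → 32 (alternating steps +1, +7, +1, +7, …).
Goals — differences are 3, 4, 5, … (increasing by 1 each time): 5, 8, 12, 17, 23, 30, 38 → 47.
Putting it together: 36 wins, 32 assists, 47 goals.

36 wins, 32 assists, 47 goals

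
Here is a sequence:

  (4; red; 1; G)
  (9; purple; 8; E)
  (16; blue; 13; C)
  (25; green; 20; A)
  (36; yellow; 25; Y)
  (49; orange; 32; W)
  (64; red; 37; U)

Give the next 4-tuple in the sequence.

For the first entry, perfect squares: 2², 3², 4², …: 4, 9, 16, 25, 36, 49, 64 → 81.
Colour: repeats red → purple → blue → green → yellow → orange, so red, purple, blue, green, yellow, orange, red → purple.
Third entry: alternating steps +7, +5, +7, +5, …, so 1, 8, 13, 20, 25, 32, 37 → 44.
Letter goes G, E, C, A, Y, W, U → S (letters move back 2 places in the alphabet, wrapping A→Z).
So the next 4-tuple is (81; purple; 44; S).

(81; purple; 44; S)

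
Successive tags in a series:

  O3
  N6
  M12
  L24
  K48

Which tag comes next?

Letter: letters move back 1 place in the alphabet; O, N, M, L, K → J.
For the second component, ×2 each step: 3, 6, 12, 24, 48 → 96.
So the next tag is J96.

J96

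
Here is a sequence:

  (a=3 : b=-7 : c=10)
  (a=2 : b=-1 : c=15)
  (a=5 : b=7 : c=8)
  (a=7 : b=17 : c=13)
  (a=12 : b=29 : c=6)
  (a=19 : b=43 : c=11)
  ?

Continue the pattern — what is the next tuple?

(a=31 : b=59 : c=4)

A — each term is the sum of the two before it: 3, 2, 5, 7, 12, 19 → 31.
B goes -7, -1, 7, 17, 29, 43 → 59 (differences are 6, 8, 10, … (increasing by 2 each time)).
C — alternating steps +5, −7, +5, −7, …: 10, 15, 8, 13, 6, 11 → 4.
Combining the parts gives (a=31 : b=59 : c=4).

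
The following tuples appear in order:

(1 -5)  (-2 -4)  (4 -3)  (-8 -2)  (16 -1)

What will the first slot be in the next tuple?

-32

First slot goes 1, -2, 4, -8, 16 → -32 (×(-2) each step).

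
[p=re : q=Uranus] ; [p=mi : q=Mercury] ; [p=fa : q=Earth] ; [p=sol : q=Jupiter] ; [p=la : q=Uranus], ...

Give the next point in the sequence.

[p=ti : q=Mercury]

P: re, mi, fa, sol, la → ti (runs through the solfège scale do→ti).
Q: repeats Uranus → Mercury → Earth → Jupiter; Uranus, Mercury, Earth, Jupiter, Uranus → Mercury.
So the next point is [p=ti : q=Mercury].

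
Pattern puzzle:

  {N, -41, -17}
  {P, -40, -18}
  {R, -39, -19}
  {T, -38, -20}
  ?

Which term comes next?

{V, -37, -21}

Letter: N, P, R, T → V (letters move forward 2 places in the alphabet).
For the second part, +1 each step: -41, -40, -39, -38 → -37.
Third part: -17, -18, -19, -20 → -21 (−1 each step).
So the next term is {V, -37, -21}.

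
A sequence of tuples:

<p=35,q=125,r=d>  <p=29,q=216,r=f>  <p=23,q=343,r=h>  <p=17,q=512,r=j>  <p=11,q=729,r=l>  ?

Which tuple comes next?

<p=5,q=1000,r=n>

P goes 35, 29, 23, 17, 11 → 5 (−6 each step).
Q goes 125, 216, 343, 512, 729 → 1000 (perfect cubes: 5³, 6³, 7³, …).
For the r, letters move forward 2 places in the alphabet: d, f, h, j, l → n.
So the next tuple is <p=5,q=1000,r=n>.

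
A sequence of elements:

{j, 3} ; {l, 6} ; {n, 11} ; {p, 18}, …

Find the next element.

Letter goes j, l, n, p → r (letters move forward 2 places in the alphabet).
For the second slot, differences are 3, 5, 7, … (increasing by 2 each time): 3, 6, 11, 18 → 27.
So the next element is {r, 27}.

{r, 27}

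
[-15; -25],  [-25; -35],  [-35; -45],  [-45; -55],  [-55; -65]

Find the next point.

[-65; -75]

First entry: −10 each step, so -15, -25, -35, -45, -55 → -65.
For the second entry, always 10 less than the first entry: -25, -35, -45, -55, -65 → -75.
Putting it together: [-65; -75].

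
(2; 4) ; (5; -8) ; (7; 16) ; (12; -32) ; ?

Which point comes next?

First coordinate: each term is the sum of the two before it; 2, 5, 7, 12 → 19.
For the second coordinate, ×(-2) each step: 4, -8, 16, -32 → 64.
So the next point is (19; 64).

(19; 64)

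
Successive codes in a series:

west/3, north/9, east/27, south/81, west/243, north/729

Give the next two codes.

Direction goes west, north, east, south, west, north → east → south (repeats west → north → east → south).
Second component: 3, 9, 27, 81, 243, 729 → 2187 → 6561 (×3 each step).
So the next two codes are east/2187 and south/6561.

east/2187, south/6561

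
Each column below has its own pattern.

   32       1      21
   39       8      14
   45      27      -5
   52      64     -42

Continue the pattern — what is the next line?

First component goes 32, 39, 45, 52 → 58 (alternating steps +7, +6, +7, +6, …).
Second component: 1, 8, 27, 64 → 125 (perfect cubes: 1³, 2³, 3³, …).
Third component: together with the second component always sums to 22; 21, 14, -5, -42 → -103.
Putting it together: 58  125  -103.

58  125  -103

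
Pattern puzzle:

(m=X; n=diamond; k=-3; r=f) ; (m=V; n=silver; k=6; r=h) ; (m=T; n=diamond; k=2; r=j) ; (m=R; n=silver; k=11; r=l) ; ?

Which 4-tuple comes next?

M: letters move back 2 places in the alphabet, so X, V, T, R → P.
N: alternates diamond ↔ silver, so diamond, silver, diamond, silver → diamond.
For the k, alternating steps +9, −4, +9, −4, …: -3, 6, 2, 11 → 7.
R: letters move forward 2 places in the alphabet, so f, h, j, l → n.
Putting it together: (m=P; n=diamond; k=7; r=n).

(m=P; n=diamond; k=7; r=n)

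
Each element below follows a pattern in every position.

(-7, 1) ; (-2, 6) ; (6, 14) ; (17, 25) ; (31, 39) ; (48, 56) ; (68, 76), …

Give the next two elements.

First value: differences are 5, 8, 11, … (increasing by 3 each time); -7, -2, 6, 17, 31, 48, 68 → 91 → 117.
Second value: always 8 more than the first value; 1, 6, 14, 25, 39, 56, 76 → 99 → 125.
So the next two elements are (91, 99) and (117, 125).

(91, 99), (117, 125)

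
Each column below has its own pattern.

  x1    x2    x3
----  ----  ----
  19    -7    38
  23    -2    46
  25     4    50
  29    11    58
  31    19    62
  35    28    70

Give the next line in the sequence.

For the column x1, alternating steps +4, +2, +4, +2, …: 19, 23, 25, 29, 31, 35 → 37.
Column x2: differences are 5, 6, 7, … (increasing by 1 each time); -7, -2, 4, 11, 19, 28 → 38.
Column x3 goes 38, 46, 50, 58, 62, 70 → 74 (always 2 × the column x1).
Putting it together: 37  38  74.

37  38  74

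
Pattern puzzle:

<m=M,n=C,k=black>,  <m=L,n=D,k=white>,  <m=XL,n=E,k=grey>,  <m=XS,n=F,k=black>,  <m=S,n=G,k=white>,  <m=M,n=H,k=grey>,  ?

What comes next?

<m=L,n=I,k=black>

M: repeats M → L → XL → XS → S, so M, L, XL, XS, S, M → L.
N: C, D, E, F, G, H → I (letters move forward 1 place in the alphabet).
K: black, white, grey, black, white, grey → black (repeats black → white → grey).
Putting it together: <m=L,n=I,k=black>.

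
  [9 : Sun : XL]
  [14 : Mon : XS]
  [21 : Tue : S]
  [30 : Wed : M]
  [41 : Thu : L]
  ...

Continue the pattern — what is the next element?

First value: differences are 5, 7, 9, … (increasing by 2 each time); 9, 14, 21, 30, 41 → 54.
For the day, runs through the weekdays Mon→Sun: Sun, Mon, Tue, Wed, Thu → Fri.
Size — runs through clothing sizes XS→XL: XL, XS, S, M, L → XL.
So the next element is [54 : Fri : XL].

[54 : Fri : XL]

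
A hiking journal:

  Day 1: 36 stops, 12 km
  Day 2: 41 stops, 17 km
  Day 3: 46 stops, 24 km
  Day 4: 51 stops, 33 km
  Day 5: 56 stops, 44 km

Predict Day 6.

61 stops, 57 km

Stops: 36, 41, 46, 51, 56 → 61 (+5 each step).
Km: differences are 5, 7, 9, … (increasing by 2 each time); 12, 17, 24, 33, 44 → 57.
So the next line is 61 stops, 57 km.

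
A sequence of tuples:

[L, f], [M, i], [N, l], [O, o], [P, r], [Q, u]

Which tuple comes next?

[R, x]

For the first letter, letters move forward 1 place in the alphabet: L, M, N, O, P, Q → R.
Second letter goes f, i, l, o, r, u → x (letters move forward 3 places in the alphabet).
Putting it together: [R, x].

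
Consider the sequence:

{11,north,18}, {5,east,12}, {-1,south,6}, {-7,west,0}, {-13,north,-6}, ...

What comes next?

First slot: −6 each step, so 11, 5, -1, -7, -13 → -19.
Direction goes north, east, south, west, north → east (repeats north → east → south → west).
Third slot goes 18, 12, 6, 0, -6 → -12 (always 7 more than the first slot).
So the next triple is {-19,east,-12}.

{-19,east,-12}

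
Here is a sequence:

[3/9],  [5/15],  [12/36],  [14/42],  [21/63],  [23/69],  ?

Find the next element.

First coordinate: alternating steps +2, +7, +2, +7, …; 3, 5, 12, 14, 21, 23 → 30.
Second coordinate — always 3 × the first coordinate: 9, 15, 36, 42, 63, 69 → 90.
So the next element is [30/90].

[30/90]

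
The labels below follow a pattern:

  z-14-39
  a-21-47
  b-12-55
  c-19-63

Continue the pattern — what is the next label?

Letter: z, a, b, c → d (letters move forward 1 place in the alphabet, wrapping Z→A).
Second component: 14, 21, 12, 19 → 10 (alternating steps +7, −9, +7, −9, …).
Third component: 39, 47, 55, 63 → 71 (+8 each step).
Putting it together: d-10-71.

d-10-71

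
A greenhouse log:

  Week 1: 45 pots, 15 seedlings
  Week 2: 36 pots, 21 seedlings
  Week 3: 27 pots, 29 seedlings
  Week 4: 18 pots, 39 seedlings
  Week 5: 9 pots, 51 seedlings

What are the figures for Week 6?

0 pots, 65 seedlings

Pots: −9 each step, so 45, 36, 27, 18, 9 → 0.
Seedlings goes 15, 21, 29, 39, 51 → 65 (differences are 6, 8, 10, … (increasing by 2 each time)).
So the next row is 0 pots, 65 seedlings.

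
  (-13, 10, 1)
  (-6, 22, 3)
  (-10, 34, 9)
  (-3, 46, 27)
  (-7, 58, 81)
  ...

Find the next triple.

For the first coordinate, alternating steps +7, −4, +7, −4, …: -13, -6, -10, -3, -7 → 0.
For the second coordinate, +12 each step: 10, 22, 34, 46, 58 → 70.
Third coordinate: ×3 each step; 1, 3, 9, 27, 81 → 243.
Putting it together: (0, 70, 243).

(0, 70, 243)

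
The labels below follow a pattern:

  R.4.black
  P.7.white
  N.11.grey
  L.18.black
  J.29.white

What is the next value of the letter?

H

Letter goes R, P, N, L, J → H (letters move back 2 places in the alphabet).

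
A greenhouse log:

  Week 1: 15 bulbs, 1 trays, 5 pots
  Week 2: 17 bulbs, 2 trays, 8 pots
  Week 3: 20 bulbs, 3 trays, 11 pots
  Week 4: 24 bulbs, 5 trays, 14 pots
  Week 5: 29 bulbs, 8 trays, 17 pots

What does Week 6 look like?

For the bulbs, differences are 2, 3, 4, … (increasing by 1 each time): 15, 17, 20, 24, 29 → 35.
Trays: 1, 2, 3, 5, 8 → 13 (each term is the sum of the two before it).
Pots — +3 each step: 5, 8, 11, 14, 17 → 20.
Putting it together: 35 bulbs, 13 trays, 20 pots.

35 bulbs, 13 trays, 20 pots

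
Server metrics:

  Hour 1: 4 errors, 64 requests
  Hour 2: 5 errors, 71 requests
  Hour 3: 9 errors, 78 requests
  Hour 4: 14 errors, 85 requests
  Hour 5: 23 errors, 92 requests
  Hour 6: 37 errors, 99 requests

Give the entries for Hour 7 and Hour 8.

Errors — each term is the sum of the two before it: 4, 5, 9, 14, 23, 37 → 60 → 97.
For the requests, +7 each step: 64, 71, 78, 85, 92, 99 → 106 → 113.
Putting the parts together: 60 errors, 106 requests and then 97 errors, 113 requests.

60 errors, 106 requests; 97 errors, 113 requests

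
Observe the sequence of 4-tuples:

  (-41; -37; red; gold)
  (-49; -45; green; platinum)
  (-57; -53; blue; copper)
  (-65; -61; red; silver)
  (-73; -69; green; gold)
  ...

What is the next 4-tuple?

For the first coordinate, −8 each step: -41, -49, -57, -65, -73 → -81.
Second coordinate: always 4 more than the first coordinate; -37, -45, -53, -61, -69 → -77.
For the colour, repeats red → green → blue: red, green, blue, red, green → blue.
Metal: repeats gold → platinum → copper → silver, so gold, platinum, copper, silver, gold → platinum.
Putting it together: (-81; -77; blue; platinum).

(-81; -77; blue; platinum)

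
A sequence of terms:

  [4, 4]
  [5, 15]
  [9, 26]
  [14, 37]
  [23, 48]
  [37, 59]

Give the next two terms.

First entry — each term is the sum of the two before it: 4, 5, 9, 14, 23, 37 → 60 → 97.
Second entry: +11 each step; 4, 15, 26, 37, 48, 59 → 70 → 81.
Putting the parts together: [60, 70] and then [97, 81].

[60, 70], [97, 81]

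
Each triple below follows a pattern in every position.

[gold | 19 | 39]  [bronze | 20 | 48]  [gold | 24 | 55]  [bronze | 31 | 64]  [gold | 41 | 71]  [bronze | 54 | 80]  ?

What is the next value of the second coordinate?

Rank: alternates gold ↔ bronze, so gold, bronze, gold, bronze, gold, bronze → gold.
Second coordinate goes 19, 20, 24, 31, 41, 54 → 70 (differences are 1, 4, 7, … (increasing by 3 each time)).
Third coordinate: 39, 48, 55, 64, 71, 80 → 87 (alternating steps +9, +7, +9, +7, …).

70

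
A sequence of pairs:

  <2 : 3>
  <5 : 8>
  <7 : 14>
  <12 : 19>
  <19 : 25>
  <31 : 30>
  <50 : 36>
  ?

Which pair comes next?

<81 : 41>

First value: 2, 5, 7, 12, 19, 31, 50 → 81 (each term is the sum of the two before it).
For the second value, alternating steps +5, +6, +5, +6, …: 3, 8, 14, 19, 25, 30, 36 → 41.
Combining the parts gives <81 : 41>.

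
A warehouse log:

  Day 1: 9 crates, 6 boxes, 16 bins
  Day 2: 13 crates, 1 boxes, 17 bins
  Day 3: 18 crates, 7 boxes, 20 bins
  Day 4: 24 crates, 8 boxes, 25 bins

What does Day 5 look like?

Crates: differences are 4, 5, 6, … (increasing by 1 each time), so 9, 13, 18, 24 → 31.
For the boxes, each term is the sum of the two before it: 6, 1, 7, 8 → 15.
Bins: differences are 1, 3, 5, … (increasing by 2 each time); 16, 17, 20, 25 → 32.
Combining the parts gives 31 crates, 15 boxes, 32 bins.

31 crates, 15 boxes, 32 bins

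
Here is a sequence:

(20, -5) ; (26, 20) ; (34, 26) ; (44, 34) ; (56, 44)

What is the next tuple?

First coordinate goes 20, 26, 34, 44, 56 → 70 (differences are 6, 8, 10, … (increasing by 2 each time)).
For the second coordinate, always the previous value of the first coordinate: -5, 20, 26, 34, 44 → 56.
So the next tuple is (70, 56).

(70, 56)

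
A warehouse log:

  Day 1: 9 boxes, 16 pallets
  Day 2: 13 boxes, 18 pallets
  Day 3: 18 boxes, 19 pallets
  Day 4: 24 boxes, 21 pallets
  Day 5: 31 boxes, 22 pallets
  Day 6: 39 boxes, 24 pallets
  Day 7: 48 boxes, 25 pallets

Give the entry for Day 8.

For the boxes, differences are 4, 5, 6, … (increasing by 1 each time): 9, 13, 18, 24, 31, 39, 48 → 58.
Pallets: alternating steps +2, +1, +2, +1, …; 16, 18, 19, 21, 22, 24, 25 → 27.
Putting it together: 58 boxes, 27 pallets.

58 boxes, 27 pallets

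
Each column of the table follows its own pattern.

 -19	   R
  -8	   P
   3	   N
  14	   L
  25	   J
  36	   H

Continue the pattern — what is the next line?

47  F

First component: -19, -8, 3, 14, 25, 36 → 47 (+11 each step).
Letter goes R, P, N, L, J, H → F (letters move back 2 places in the alphabet).
So the next line is 47  F.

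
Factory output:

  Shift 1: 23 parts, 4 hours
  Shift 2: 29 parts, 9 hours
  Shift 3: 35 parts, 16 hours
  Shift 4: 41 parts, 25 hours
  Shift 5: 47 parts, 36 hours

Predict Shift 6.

For the parts, +6 each step: 23, 29, 35, 41, 47 → 53.
Hours goes 4, 9, 16, 25, 36 → 49 (perfect squares: 2², 3², 4², …).
Combining the parts gives 53 parts, 49 hours.

53 parts, 49 hours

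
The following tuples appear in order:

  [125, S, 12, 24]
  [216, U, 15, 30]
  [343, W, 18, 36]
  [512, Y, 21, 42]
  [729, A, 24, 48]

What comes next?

First entry: 125, 216, 343, 512, 729 → 1000 (perfect cubes: 5³, 6³, 7³, …).
For the letter, letters move forward 2 places in the alphabet, wrapping Z→A: S, U, W, Y, A → C.
For the third entry, +3 each step: 12, 15, 18, 21, 24 → 27.
Fourth entry: always 2 × the third entry, so 24, 30, 36, 42, 48 → 54.
Combining the parts gives [1000, C, 27, 54].

[1000, C, 27, 54]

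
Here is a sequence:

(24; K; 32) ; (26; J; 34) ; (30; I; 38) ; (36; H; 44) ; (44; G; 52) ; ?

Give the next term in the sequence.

(54; F; 62)

First value: 24, 26, 30, 36, 44 → 54 (differences are 2, 4, 6, … (increasing by 2 each time)).
Letter — letters move back 1 place in the alphabet: K, J, I, H, G → F.
Third value goes 32, 34, 38, 44, 52 → 62 (always 8 more than the first value).
So the next term is (54; F; 62).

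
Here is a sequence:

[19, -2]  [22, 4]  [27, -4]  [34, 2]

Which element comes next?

[43, -6]

First coordinate: differences are 3, 5, 7, … (increasing by 2 each time), so 19, 22, 27, 34 → 43.
Second coordinate: alternating steps +6, −8, +6, −8, …; -2, 4, -4, 2 → -6.
So the next element is [43, -6].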